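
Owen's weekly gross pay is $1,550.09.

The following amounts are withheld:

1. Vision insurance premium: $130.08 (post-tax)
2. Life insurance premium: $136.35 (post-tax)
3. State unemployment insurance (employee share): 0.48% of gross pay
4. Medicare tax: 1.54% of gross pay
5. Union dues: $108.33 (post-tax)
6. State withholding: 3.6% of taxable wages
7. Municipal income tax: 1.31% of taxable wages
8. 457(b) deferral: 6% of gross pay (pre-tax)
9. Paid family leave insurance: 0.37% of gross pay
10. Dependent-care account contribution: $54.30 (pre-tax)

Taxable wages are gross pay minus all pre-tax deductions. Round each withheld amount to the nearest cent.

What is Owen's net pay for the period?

$922.09

Dependent-care account contribution: $54.30
457(b) deferral: $1,550.09 × 0.06 = $93.01
Pre-tax total = $54.30 + $93.01 = $147.31
Taxable wages = $1,550.09 − $147.31 = $1,402.78
Municipal income tax: $1,402.78 × 0.0131 = $18.38
State withholding: $1,402.78 × 0.036 = $50.50
Paid family leave insurance: $1,550.09 × 0.0037 = $5.74
Medicare tax: $1,550.09 × 0.0154 = $23.87
State unemployment insurance (employee share): $1,550.09 × 0.0048 = $7.44
Life insurance premium: $136.35
Vision insurance premium: $130.08
Union dues: $108.33
Total deductions = $54.30 + $93.01 + $18.38 + $50.50 + $5.74 + $23.87 + $7.44 + $136.35 + $130.08 + $108.33 = $628.00
Net pay = $1,550.09 − $628.00 = $922.09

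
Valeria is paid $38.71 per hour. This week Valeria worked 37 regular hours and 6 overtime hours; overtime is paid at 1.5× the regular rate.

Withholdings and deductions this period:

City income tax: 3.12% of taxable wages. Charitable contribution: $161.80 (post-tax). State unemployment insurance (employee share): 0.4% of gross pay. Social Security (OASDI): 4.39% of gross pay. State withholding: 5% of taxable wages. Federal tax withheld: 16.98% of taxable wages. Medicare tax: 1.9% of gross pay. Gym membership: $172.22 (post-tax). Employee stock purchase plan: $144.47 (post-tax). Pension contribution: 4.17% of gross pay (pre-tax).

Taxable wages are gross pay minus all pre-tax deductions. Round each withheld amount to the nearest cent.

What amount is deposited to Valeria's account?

$680.49

Regular pay: 37 × $38.71 = $1,432.27
Overtime pay: 6 × $38.71 × 1.5 = $348.39
Gross pay = $1,432.27 + $348.39 = $1,780.66
Pension contribution: $1,780.66 × 0.0417 = $74.25
Taxable wages = $1,780.66 − $74.25 = $1,706.41
State withholding: $1,706.41 × 0.05 = $85.32
City income tax: $1,706.41 × 0.0312 = $53.24
Federal tax withheld: $1,706.41 × 0.1698 = $289.75
Medicare tax: $1,780.66 × 0.019 = $33.83
Social Security (OASDI): $1,780.66 × 0.0439 = $78.17
State unemployment insurance (employee share): $1,780.66 × 0.004 = $7.12
Charitable contribution: $161.80
Gym membership: $172.22
Employee stock purchase plan: $144.47
Total deductions = $74.25 + $85.32 + $53.24 + $289.75 + $33.83 + $78.17 + $7.12 + $161.80 + $172.22 + $144.47 = $1,100.17
Net pay = $1,780.66 − $1,100.17 = $680.49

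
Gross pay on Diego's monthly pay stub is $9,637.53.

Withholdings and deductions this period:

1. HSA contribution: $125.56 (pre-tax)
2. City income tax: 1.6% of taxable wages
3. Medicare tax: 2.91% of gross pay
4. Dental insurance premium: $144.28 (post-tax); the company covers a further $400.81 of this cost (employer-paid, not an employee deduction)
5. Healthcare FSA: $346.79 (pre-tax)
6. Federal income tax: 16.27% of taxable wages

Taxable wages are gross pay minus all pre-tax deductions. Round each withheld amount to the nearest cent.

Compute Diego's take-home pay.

Healthcare FSA: $346.79
HSA contribution: $125.56
Pre-tax total = $346.79 + $125.56 = $472.35
Taxable wages = $9,637.53 − $472.35 = $9,165.18
City income tax: $9,165.18 × 0.016 = $146.64
Federal income tax: $9,165.18 × 0.1627 = $1,491.17
Medicare tax: $9,637.53 × 0.0291 = $280.45
Dental insurance premium: $144.28
(Employer's $400.81 toward dental insurance premium is not withheld from the employee.)
Total deductions = $346.79 + $125.56 + $146.64 + $1,491.17 + $280.45 + $144.28 = $2,534.89
Net pay = $9,637.53 − $2,534.89 = $7,102.64

$7,102.64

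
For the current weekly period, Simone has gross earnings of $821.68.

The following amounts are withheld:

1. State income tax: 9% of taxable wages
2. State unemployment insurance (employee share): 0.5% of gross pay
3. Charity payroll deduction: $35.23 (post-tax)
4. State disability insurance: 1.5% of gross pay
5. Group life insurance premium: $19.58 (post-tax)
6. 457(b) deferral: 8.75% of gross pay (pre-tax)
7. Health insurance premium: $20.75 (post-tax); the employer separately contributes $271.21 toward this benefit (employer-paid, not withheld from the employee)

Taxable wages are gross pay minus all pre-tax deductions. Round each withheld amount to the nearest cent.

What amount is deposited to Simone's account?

$590.30

457(b) deferral: $821.68 × 0.0875 = $71.90
Taxable wages = $821.68 − $71.90 = $749.78
State income tax: $749.78 × 0.09 = $67.48
State unemployment insurance (employee share): $821.68 × 0.005 = $4.11
State disability insurance: $821.68 × 0.015 = $12.33
Group life insurance premium: $19.58
Charity payroll deduction: $35.23
Health insurance premium: $20.75
(Employer's $271.21 toward health insurance premium is not withheld from the employee.)
Total deductions = $71.90 + $67.48 + $4.11 + $12.33 + $19.58 + $35.23 + $20.75 = $231.38
Net pay = $821.68 − $231.38 = $590.30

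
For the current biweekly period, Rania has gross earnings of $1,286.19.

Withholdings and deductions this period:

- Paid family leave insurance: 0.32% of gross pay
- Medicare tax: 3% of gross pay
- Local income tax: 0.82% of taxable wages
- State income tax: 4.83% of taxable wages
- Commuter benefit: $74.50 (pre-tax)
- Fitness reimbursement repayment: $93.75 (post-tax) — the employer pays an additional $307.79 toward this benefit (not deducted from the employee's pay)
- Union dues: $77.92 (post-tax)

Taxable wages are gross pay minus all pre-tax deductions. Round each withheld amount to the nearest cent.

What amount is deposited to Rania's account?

$928.85

Commuter benefit: $74.50
Taxable wages = $1,286.19 − $74.50 = $1,211.69
Local income tax: $1,211.69 × 0.0082 = $9.94
State income tax: $1,211.69 × 0.0483 = $58.52
Medicare tax: $1,286.19 × 0.03 = $38.59
Paid family leave insurance: $1,286.19 × 0.0032 = $4.12
Fitness reimbursement repayment: $93.75
Union dues: $77.92
(Employer's $307.79 toward fitness reimbursement repayment is not withheld from the employee.)
Total deductions = $74.50 + $9.94 + $58.52 + $38.59 + $4.12 + $93.75 + $77.92 = $357.34
Net pay = $1,286.19 − $357.34 = $928.85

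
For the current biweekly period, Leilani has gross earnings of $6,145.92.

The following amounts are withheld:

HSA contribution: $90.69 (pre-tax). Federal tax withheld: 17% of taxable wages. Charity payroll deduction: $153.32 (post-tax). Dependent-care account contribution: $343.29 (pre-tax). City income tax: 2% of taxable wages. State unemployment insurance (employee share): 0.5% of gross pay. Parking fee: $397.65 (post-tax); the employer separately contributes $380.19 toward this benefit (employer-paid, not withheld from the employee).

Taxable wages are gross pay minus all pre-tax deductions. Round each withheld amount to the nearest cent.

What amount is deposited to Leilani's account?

HSA contribution: $90.69
Dependent-care account contribution: $343.29
Pre-tax total = $90.69 + $343.29 = $433.98
Taxable wages = $6,145.92 − $433.98 = $5,711.94
City income tax: $5,711.94 × 0.02 = $114.24
Federal tax withheld: $5,711.94 × 0.17 = $971.03
State unemployment insurance (employee share): $6,145.92 × 0.005 = $30.73
Charity payroll deduction: $153.32
Parking fee: $397.65
(Employer's $380.19 toward parking fee is not withheld from the employee.)
Total deductions = $90.69 + $343.29 + $114.24 + $971.03 + $30.73 + $153.32 + $397.65 = $2,100.95
Net pay = $6,145.92 − $2,100.95 = $4,044.97

$4,044.97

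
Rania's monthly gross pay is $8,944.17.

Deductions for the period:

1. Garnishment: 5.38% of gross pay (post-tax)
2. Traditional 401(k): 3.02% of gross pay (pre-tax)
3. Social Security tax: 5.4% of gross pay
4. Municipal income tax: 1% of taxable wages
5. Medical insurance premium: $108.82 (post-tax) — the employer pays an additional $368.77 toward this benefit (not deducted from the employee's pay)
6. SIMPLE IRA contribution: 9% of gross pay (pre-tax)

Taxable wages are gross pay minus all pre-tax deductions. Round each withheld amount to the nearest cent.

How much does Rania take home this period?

$6,717.38

SIMPLE IRA contribution: $8,944.17 × 0.09 = $804.98
Traditional 401(k): $8,944.17 × 0.0302 = $270.11
Pre-tax total = $804.98 + $270.11 = $1,075.09
Taxable wages = $8,944.17 − $1,075.09 = $7,869.08
Municipal income tax: $7,869.08 × 0.01 = $78.69
Social Security tax: $8,944.17 × 0.054 = $482.99
Garnishment: $8,944.17 × 0.0538 = $481.20
Medical insurance premium: $108.82
(Employer's $368.77 toward medical insurance premium is not withheld from the employee.)
Total deductions = $804.98 + $270.11 + $78.69 + $482.99 + $481.20 + $108.82 = $2,226.79
Net pay = $8,944.17 − $2,226.79 = $6,717.38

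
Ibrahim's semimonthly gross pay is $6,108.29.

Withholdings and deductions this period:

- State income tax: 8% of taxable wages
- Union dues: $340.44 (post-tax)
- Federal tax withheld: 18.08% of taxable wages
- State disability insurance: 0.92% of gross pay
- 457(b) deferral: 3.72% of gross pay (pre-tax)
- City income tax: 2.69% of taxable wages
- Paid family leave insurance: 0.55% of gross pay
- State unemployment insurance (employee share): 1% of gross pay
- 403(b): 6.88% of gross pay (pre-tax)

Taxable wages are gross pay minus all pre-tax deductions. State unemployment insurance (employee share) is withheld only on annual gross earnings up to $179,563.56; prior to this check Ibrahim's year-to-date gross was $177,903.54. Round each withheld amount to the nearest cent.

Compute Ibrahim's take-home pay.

$3,442.90

457(b) deferral: $6,108.29 × 0.0372 = $227.23
403(b): $6,108.29 × 0.0688 = $420.25
Pre-tax total = $227.23 + $420.25 = $647.48
Taxable wages = $6,108.29 − $647.48 = $5,460.81
City income tax: $5,460.81 × 0.0269 = $146.90
State income tax: $5,460.81 × 0.08 = $436.86
Federal tax withheld: $5,460.81 × 0.1808 = $987.31
State disability insurance: $6,108.29 × 0.0092 = $56.20
State unemployment insurance (employee share): only $179,563.56 − $177,903.54 = $1,660.02 of this check is subject → $1,660.02 × 0.01 = $16.60
Paid family leave insurance: $6,108.29 × 0.0055 = $33.60
Union dues: $340.44
Total deductions = $227.23 + $420.25 + $146.90 + $436.86 + $987.31 + $56.20 + $16.60 + $33.60 + $340.44 = $2,665.39
Net pay = $6,108.29 − $2,665.39 = $3,442.90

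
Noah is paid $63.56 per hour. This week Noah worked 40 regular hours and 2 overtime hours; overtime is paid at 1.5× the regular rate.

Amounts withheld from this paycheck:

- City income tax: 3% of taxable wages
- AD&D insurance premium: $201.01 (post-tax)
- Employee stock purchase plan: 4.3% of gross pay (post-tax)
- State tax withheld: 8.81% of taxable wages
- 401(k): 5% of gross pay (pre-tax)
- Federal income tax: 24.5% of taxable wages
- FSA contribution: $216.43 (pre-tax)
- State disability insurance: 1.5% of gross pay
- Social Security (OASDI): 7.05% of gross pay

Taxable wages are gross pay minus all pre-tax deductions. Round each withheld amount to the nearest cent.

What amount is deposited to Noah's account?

Regular pay: 40 × $63.56 = $2542.40
Overtime pay: 2 × $63.56 × 1.5 = $190.68
Gross pay = $2542.40 + $190.68 = $2733.08
FSA contribution: $216.43
401(k): $2733.08 × 0.05 = $136.65
Pre-tax total = $216.43 + $136.65 = $353.08
Taxable wages = $2733.08 − $353.08 = $2380.00
State tax withheld: $2380.00 × 0.0881 = $209.68
Federal income tax: $2380.00 × 0.245 = $583.10
City income tax: $2380.00 × 0.03 = $71.40
State disability insurance: $2733.08 × 0.015 = $41.00
Social Security (OASDI): $2733.08 × 0.0705 = $192.68
Employee stock purchase plan: $2733.08 × 0.043 = $117.52
AD&D insurance premium: $201.01
Total deductions = $216.43 + $136.65 + $209.68 + $583.10 + $71.40 + $41.00 + $192.68 + $117.52 + $201.01 = $1769.47
Net pay = $2733.08 − $1769.47 = $963.61

$963.61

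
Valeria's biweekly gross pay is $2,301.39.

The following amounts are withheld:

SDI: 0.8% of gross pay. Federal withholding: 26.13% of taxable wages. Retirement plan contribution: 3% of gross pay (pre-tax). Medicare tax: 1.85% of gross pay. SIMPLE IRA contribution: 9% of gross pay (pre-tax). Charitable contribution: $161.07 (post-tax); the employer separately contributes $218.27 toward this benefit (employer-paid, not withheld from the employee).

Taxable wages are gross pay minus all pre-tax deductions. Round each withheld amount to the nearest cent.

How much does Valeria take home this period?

$1,273.97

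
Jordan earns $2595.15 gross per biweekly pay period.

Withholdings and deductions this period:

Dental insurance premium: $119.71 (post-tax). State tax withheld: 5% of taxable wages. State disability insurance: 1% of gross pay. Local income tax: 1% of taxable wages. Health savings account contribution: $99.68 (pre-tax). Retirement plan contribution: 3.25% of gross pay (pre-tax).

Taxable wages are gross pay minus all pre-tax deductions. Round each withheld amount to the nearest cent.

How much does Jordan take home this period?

$2120.80

Health savings account contribution: $99.68
Retirement plan contribution: $2595.15 × 0.0325 = $84.34
Pre-tax total = $99.68 + $84.34 = $184.02
Taxable wages = $2595.15 − $184.02 = $2411.13
State tax withheld: $2411.13 × 0.05 = $120.56
Local income tax: $2411.13 × 0.01 = $24.11
State disability insurance: $2595.15 × 0.01 = $25.95
Dental insurance premium: $119.71
Total deductions = $99.68 + $84.34 + $120.56 + $24.11 + $25.95 + $119.71 = $474.35
Net pay = $2595.15 − $474.35 = $2120.80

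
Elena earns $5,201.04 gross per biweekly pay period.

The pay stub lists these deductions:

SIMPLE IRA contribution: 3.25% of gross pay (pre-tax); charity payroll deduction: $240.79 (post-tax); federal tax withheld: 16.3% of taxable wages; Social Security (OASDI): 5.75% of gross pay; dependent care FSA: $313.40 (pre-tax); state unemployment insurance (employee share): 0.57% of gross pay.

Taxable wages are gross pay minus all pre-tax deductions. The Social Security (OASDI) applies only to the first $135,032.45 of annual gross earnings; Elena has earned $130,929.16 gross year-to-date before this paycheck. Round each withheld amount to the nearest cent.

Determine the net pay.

SIMPLE IRA contribution: $5,201.04 × 0.0325 = $169.03
Dependent care FSA: $313.40
Pre-tax total = $169.03 + $313.40 = $482.43
Taxable wages = $5,201.04 − $482.43 = $4,718.61
Federal tax withheld: $4,718.61 × 0.163 = $769.13
Social Security (OASDI): only $135,032.45 − $130,929.16 = $4,103.29 of this check is subject → $4,103.29 × 0.0575 = $235.94
State unemployment insurance (employee share): $5,201.04 × 0.0057 = $29.65
Charity payroll deduction: $240.79
Total deductions = $169.03 + $313.40 + $769.13 + $235.94 + $29.65 + $240.79 = $1,757.94
Net pay = $5,201.04 − $1,757.94 = $3,443.10

$3,443.10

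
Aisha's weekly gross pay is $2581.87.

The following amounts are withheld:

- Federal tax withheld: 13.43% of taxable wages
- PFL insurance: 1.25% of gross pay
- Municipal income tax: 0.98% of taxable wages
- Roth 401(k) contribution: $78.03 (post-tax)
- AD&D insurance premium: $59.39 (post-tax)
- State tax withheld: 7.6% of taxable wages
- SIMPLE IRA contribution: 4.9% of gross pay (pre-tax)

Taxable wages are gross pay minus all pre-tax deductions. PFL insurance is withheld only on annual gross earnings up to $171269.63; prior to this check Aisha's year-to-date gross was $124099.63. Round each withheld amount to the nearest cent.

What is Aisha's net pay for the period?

$1745.25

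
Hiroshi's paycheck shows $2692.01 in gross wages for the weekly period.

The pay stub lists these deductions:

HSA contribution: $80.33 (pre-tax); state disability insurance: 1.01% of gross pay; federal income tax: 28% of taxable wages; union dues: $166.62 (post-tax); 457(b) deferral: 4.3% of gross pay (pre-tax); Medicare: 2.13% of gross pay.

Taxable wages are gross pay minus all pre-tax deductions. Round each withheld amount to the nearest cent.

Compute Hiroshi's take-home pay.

HSA contribution: $80.33
457(b) deferral: $2692.01 × 0.043 = $115.76
Pre-tax total = $80.33 + $115.76 = $196.09
Taxable wages = $2692.01 − $196.09 = $2495.92
Federal income tax: $2495.92 × 0.28 = $698.86
State disability insurance: $2692.01 × 0.0101 = $27.19
Medicare: $2692.01 × 0.0213 = $57.34
Union dues: $166.62
Total deductions = $80.33 + $115.76 + $698.86 + $27.19 + $57.34 + $166.62 = $1146.10
Net pay = $2692.01 − $1146.10 = $1545.91

$1545.91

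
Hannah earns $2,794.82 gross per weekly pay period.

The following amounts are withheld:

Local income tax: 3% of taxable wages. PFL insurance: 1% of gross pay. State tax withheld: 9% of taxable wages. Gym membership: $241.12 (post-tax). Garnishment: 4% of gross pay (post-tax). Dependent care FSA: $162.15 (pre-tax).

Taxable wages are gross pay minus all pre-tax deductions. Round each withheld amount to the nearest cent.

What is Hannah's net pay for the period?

$1,935.89

Dependent care FSA: $162.15
Taxable wages = $2,794.82 − $162.15 = $2,632.67
State tax withheld: $2,632.67 × 0.09 = $236.94
Local income tax: $2,632.67 × 0.03 = $78.98
PFL insurance: $2,794.82 × 0.01 = $27.95
Garnishment: $2,794.82 × 0.04 = $111.79
Gym membership: $241.12
Total deductions = $162.15 + $236.94 + $78.98 + $27.95 + $111.79 + $241.12 = $858.93
Net pay = $2,794.82 − $858.93 = $1,935.89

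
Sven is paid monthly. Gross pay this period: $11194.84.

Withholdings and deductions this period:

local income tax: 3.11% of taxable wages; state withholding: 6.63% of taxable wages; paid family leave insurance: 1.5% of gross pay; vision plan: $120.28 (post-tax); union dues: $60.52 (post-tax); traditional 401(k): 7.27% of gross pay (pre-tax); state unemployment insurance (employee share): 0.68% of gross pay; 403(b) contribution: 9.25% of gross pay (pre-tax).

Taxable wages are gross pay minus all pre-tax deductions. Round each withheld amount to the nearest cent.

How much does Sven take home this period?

$8010.38

Traditional 401(k): $11194.84 × 0.0727 = $813.86
403(b) contribution: $11194.84 × 0.0925 = $1035.52
Pre-tax total = $813.86 + $1035.52 = $1849.38
Taxable wages = $11194.84 − $1849.38 = $9345.46
Local income tax: $9345.46 × 0.0311 = $290.64
State withholding: $9345.46 × 0.0663 = $619.60
Paid family leave insurance: $11194.84 × 0.015 = $167.92
State unemployment insurance (employee share): $11194.84 × 0.0068 = $76.12
Union dues: $60.52
Vision plan: $120.28
Total deductions = $813.86 + $1035.52 + $290.64 + $619.60 + $167.92 + $76.12 + $60.52 + $120.28 = $3184.46
Net pay = $11194.84 − $3184.46 = $8010.38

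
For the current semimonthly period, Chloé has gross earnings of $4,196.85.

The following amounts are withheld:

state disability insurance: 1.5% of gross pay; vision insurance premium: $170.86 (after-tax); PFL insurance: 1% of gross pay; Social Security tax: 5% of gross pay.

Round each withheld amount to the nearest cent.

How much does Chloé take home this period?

Social Security tax: $4,196.85 × 0.05 = $209.84
State disability insurance: $4,196.85 × 0.015 = $62.95
PFL insurance: $4,196.85 × 0.01 = $41.97
Vision insurance premium: $170.86
Total deductions = $209.84 + $62.95 + $41.97 + $170.86 = $485.62
Net pay = $4,196.85 − $485.62 = $3,711.23

$3,711.23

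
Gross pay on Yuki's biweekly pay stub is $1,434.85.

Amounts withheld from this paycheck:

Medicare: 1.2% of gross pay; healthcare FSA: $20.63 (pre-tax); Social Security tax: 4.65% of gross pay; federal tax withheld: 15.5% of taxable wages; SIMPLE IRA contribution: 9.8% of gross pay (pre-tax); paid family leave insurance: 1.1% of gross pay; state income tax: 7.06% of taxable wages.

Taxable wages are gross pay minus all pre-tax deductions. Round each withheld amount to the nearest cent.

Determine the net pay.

SIMPLE IRA contribution: $1,434.85 × 0.098 = $140.62
Healthcare FSA: $20.63
Pre-tax total = $140.62 + $20.63 = $161.25
Taxable wages = $1,434.85 − $161.25 = $1,273.60
Federal tax withheld: $1,273.60 × 0.155 = $197.41
State income tax: $1,273.60 × 0.0706 = $89.92
Medicare: $1,434.85 × 0.012 = $17.22
Social Security tax: $1,434.85 × 0.0465 = $66.72
Paid family leave insurance: $1,434.85 × 0.011 = $15.78
Total deductions = $140.62 + $20.63 + $197.41 + $89.92 + $17.22 + $66.72 + $15.78 = $548.30
Net pay = $1,434.85 − $548.30 = $886.55

$886.55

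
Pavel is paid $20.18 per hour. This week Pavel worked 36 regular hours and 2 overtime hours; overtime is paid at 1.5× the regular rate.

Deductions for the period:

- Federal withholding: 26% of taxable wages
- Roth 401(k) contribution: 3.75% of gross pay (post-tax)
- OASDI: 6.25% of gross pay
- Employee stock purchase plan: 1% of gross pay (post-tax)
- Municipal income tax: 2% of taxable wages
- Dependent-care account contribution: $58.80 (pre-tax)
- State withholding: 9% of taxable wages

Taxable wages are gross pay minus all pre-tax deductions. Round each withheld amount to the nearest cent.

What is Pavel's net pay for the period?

$372.21

Regular pay: 36 × $20.18 = $726.48
Overtime pay: 2 × $20.18 × 1.5 = $60.54
Gross pay = $726.48 + $60.54 = $787.02
Dependent-care account contribution: $58.80
Taxable wages = $787.02 − $58.80 = $728.22
Federal withholding: $728.22 × 0.26 = $189.34
State withholding: $728.22 × 0.09 = $65.54
Municipal income tax: $728.22 × 0.02 = $14.56
OASDI: $787.02 × 0.0625 = $49.19
Roth 401(k) contribution: $787.02 × 0.0375 = $29.51
Employee stock purchase plan: $787.02 × 0.01 = $7.87
Total deductions = $58.80 + $189.34 + $65.54 + $14.56 + $49.19 + $29.51 + $7.87 = $414.81
Net pay = $787.02 − $414.81 = $372.21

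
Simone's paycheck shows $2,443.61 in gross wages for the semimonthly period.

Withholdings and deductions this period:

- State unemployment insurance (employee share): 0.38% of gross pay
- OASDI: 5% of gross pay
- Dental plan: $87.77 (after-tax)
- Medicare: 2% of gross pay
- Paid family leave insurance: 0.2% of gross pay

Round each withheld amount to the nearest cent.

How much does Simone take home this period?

$2,170.61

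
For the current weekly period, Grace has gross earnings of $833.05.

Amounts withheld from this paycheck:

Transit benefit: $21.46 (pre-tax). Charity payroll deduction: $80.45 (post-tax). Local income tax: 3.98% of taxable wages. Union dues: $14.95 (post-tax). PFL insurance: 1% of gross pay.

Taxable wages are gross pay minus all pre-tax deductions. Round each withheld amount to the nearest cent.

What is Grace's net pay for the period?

$675.56

Transit benefit: $21.46
Taxable wages = $833.05 − $21.46 = $811.59
Local income tax: $811.59 × 0.0398 = $32.30
PFL insurance: $833.05 × 0.01 = $8.33
Union dues: $14.95
Charity payroll deduction: $80.45
Total deductions = $21.46 + $32.30 + $8.33 + $14.95 + $80.45 = $157.49
Net pay = $833.05 − $157.49 = $675.56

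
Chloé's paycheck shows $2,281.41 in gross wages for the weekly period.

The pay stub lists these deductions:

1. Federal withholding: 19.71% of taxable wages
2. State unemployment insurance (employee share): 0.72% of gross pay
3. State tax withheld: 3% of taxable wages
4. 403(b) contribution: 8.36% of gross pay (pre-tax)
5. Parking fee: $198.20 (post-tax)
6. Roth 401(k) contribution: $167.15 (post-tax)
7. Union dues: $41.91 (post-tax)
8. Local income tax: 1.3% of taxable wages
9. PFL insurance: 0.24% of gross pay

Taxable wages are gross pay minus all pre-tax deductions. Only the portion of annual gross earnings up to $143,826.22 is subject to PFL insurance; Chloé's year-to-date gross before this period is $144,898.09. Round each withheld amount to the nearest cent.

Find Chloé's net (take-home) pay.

403(b) contribution: $2,281.41 × 0.0836 = $190.73
Taxable wages = $2,281.41 − $190.73 = $2,090.68
Federal withholding: $2,090.68 × 0.1971 = $412.07
Local income tax: $2,090.68 × 0.013 = $27.18
State tax withheld: $2,090.68 × 0.03 = $62.72
PFL insurance: annual cap $143,826.22 already reached (YTD $144,898.09), so $0.00
State unemployment insurance (employee share): $2,281.41 × 0.0072 = $16.43
Union dues: $41.91
Parking fee: $198.20
Roth 401(k) contribution: $167.15
Total deductions = $190.73 + $412.07 + $27.18 + $62.72 + $0.00 + $16.43 + $41.91 + $198.20 + $167.15 = $1,116.39
Net pay = $2,281.41 − $1,116.39 = $1,165.02

$1,165.02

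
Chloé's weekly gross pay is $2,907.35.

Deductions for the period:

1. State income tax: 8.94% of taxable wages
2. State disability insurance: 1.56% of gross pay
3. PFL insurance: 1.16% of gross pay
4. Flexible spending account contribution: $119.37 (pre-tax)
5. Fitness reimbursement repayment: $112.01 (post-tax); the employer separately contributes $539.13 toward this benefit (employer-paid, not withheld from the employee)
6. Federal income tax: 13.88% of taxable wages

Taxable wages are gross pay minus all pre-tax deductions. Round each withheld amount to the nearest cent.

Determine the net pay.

$1,960.67

Flexible spending account contribution: $119.37
Taxable wages = $2,907.35 − $119.37 = $2,787.98
Federal income tax: $2,787.98 × 0.1388 = $386.97
State income tax: $2,787.98 × 0.0894 = $249.25
PFL insurance: $2,907.35 × 0.0116 = $33.73
State disability insurance: $2,907.35 × 0.0156 = $45.35
Fitness reimbursement repayment: $112.01
(Employer's $539.13 toward fitness reimbursement repayment is not withheld from the employee.)
Total deductions = $119.37 + $386.97 + $249.25 + $33.73 + $45.35 + $112.01 = $946.68
Net pay = $2,907.35 − $946.68 = $1,960.67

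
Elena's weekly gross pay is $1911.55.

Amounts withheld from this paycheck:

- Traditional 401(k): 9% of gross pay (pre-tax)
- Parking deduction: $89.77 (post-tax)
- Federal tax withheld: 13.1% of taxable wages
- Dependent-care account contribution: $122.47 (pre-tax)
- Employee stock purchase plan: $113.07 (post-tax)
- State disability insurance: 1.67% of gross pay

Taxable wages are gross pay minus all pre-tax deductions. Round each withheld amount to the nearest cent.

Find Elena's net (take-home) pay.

Dependent-care account contribution: $122.47
Traditional 401(k): $1911.55 × 0.09 = $172.04
Pre-tax total = $122.47 + $172.04 = $294.51
Taxable wages = $1911.55 − $294.51 = $1617.04
Federal tax withheld: $1617.04 × 0.131 = $211.83
State disability insurance: $1911.55 × 0.0167 = $31.92
Parking deduction: $89.77
Employee stock purchase plan: $113.07
Total deductions = $122.47 + $172.04 + $211.83 + $31.92 + $89.77 + $113.07 = $741.10
Net pay = $1911.55 − $741.10 = $1170.45

$1170.45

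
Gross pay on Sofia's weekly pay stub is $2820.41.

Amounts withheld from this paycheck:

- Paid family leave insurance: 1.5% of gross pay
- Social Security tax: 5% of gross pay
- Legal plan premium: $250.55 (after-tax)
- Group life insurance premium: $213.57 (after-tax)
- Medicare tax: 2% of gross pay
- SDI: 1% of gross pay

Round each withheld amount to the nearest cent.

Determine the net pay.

Medicare tax: $2820.41 × 0.02 = $56.41
Social Security tax: $2820.41 × 0.05 = $141.02
Paid family leave insurance: $2820.41 × 0.015 = $42.31
SDI: $2820.41 × 0.01 = $28.20
Group life insurance premium: $213.57
Legal plan premium: $250.55
Total deductions = $56.41 + $141.02 + $42.31 + $28.20 + $213.57 + $250.55 = $732.06
Net pay = $2820.41 − $732.06 = $2088.35

$2088.35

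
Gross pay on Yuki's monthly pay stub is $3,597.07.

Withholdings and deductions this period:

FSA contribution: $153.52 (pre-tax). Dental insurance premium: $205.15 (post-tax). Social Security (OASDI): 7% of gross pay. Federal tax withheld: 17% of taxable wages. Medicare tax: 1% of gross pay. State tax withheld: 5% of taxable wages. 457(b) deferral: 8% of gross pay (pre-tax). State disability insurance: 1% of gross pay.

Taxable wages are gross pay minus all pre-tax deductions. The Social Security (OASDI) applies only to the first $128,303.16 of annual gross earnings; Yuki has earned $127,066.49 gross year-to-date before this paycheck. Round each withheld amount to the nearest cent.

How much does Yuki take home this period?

FSA contribution: $153.52
457(b) deferral: $3,597.07 × 0.08 = $287.77
Pre-tax total = $153.52 + $287.77 = $441.29
Taxable wages = $3,597.07 − $441.29 = $3,155.78
State tax withheld: $3,155.78 × 0.05 = $157.79
Federal tax withheld: $3,155.78 × 0.17 = $536.48
State disability insurance: $3,597.07 × 0.01 = $35.97
Medicare tax: $3,597.07 × 0.01 = $35.97
Social Security (OASDI): only $128,303.16 − $127,066.49 = $1,236.67 of this check is subject → $1,236.67 × 0.07 = $86.57
Dental insurance premium: $205.15
Total deductions = $153.52 + $287.77 + $157.79 + $536.48 + $35.97 + $35.97 + $86.57 + $205.15 = $1,499.22
Net pay = $3,597.07 − $1,499.22 = $2,097.85

$2,097.85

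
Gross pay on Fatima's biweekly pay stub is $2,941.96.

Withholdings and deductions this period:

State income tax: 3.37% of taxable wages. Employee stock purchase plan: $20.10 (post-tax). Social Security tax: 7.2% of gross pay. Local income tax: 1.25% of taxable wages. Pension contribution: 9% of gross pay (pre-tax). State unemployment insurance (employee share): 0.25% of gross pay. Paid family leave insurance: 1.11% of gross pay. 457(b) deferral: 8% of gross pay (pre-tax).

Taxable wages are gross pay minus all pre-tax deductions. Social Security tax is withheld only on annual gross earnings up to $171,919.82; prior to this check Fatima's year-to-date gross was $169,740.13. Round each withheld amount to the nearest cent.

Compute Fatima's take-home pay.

Pension contribution: $2,941.96 × 0.09 = $264.78
457(b) deferral: $2,941.96 × 0.08 = $235.36
Pre-tax total = $264.78 + $235.36 = $500.14
Taxable wages = $2,941.96 − $500.14 = $2,441.82
Local income tax: $2,441.82 × 0.0125 = $30.52
State income tax: $2,441.82 × 0.0337 = $82.29
Paid family leave insurance: $2,941.96 × 0.0111 = $32.66
State unemployment insurance (employee share): $2,941.96 × 0.0025 = $7.35
Social Security tax: only $171,919.82 − $169,740.13 = $2,179.69 of this check is subject → $2,179.69 × 0.072 = $156.94
Employee stock purchase plan: $20.10
Total deductions = $264.78 + $235.36 + $30.52 + $82.29 + $32.66 + $7.35 + $156.94 + $20.10 = $830.00
Net pay = $2,941.96 − $830.00 = $2,111.96

$2,111.96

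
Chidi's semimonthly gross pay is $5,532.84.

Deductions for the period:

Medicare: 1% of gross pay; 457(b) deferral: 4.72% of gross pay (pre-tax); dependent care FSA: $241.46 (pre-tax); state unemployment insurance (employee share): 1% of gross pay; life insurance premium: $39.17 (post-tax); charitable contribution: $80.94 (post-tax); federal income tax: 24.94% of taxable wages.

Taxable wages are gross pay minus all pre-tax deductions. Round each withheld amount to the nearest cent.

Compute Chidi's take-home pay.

$3,544.92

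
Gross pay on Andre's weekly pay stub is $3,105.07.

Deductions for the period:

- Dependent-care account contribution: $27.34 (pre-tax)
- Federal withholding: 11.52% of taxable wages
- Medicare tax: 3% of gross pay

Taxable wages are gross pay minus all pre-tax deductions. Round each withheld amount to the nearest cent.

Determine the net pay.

$2,630.03

Dependent-care account contribution: $27.34
Taxable wages = $3,105.07 − $27.34 = $3,077.73
Federal withholding: $3,077.73 × 0.1152 = $354.55
Medicare tax: $3,105.07 × 0.03 = $93.15
Total deductions = $27.34 + $354.55 + $93.15 = $475.04
Net pay = $3,105.07 − $475.04 = $2,630.03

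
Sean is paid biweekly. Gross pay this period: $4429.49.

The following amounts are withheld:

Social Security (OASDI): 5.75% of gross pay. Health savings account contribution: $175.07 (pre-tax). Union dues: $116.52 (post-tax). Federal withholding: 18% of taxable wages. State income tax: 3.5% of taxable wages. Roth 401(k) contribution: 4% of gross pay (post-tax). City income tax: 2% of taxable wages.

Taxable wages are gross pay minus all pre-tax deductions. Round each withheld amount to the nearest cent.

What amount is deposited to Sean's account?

$2706.23

Health savings account contribution: $175.07
Taxable wages = $4429.49 − $175.07 = $4254.42
City income tax: $4254.42 × 0.02 = $85.09
State income tax: $4254.42 × 0.035 = $148.90
Federal withholding: $4254.42 × 0.18 = $765.80
Social Security (OASDI): $4429.49 × 0.0575 = $254.70
Roth 401(k) contribution: $4429.49 × 0.04 = $177.18
Union dues: $116.52
Total deductions = $175.07 + $85.09 + $148.90 + $765.80 + $254.70 + $177.18 + $116.52 = $1723.26
Net pay = $4429.49 − $1723.26 = $2706.23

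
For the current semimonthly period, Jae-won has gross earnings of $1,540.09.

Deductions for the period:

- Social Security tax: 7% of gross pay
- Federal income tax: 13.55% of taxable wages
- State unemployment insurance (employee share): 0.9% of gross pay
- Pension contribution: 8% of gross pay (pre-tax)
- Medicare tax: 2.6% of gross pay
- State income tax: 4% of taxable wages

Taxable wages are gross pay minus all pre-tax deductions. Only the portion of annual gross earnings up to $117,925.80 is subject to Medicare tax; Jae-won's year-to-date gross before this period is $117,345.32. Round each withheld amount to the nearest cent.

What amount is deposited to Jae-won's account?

$1,031.45

Pension contribution: $1,540.09 × 0.08 = $123.21
Taxable wages = $1,540.09 − $123.21 = $1,416.88
State income tax: $1,416.88 × 0.04 = $56.68
Federal income tax: $1,416.88 × 0.1355 = $191.99
Medicare tax: only $117,925.80 − $117,345.32 = $580.48 of this check is subject → $580.48 × 0.026 = $15.09
Social Security tax: $1,540.09 × 0.07 = $107.81
State unemployment insurance (employee share): $1,540.09 × 0.009 = $13.86
Total deductions = $123.21 + $56.68 + $191.99 + $15.09 + $107.81 + $13.86 = $508.64
Net pay = $1,540.09 − $508.64 = $1,031.45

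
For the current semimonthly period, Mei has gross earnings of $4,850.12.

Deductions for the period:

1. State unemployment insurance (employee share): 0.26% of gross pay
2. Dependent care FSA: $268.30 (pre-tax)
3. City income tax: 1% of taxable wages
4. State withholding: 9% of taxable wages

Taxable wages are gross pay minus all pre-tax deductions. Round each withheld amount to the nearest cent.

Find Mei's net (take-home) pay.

$4,111.03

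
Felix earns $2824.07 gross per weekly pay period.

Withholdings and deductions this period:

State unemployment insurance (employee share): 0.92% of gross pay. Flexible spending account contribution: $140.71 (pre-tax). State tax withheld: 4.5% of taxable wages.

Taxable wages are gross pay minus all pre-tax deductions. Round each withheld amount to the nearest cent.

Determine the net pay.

$2536.63

Flexible spending account contribution: $140.71
Taxable wages = $2824.07 − $140.71 = $2683.36
State tax withheld: $2683.36 × 0.045 = $120.75
State unemployment insurance (employee share): $2824.07 × 0.0092 = $25.98
Total deductions = $140.71 + $120.75 + $25.98 = $287.44
Net pay = $2824.07 − $287.44 = $2536.63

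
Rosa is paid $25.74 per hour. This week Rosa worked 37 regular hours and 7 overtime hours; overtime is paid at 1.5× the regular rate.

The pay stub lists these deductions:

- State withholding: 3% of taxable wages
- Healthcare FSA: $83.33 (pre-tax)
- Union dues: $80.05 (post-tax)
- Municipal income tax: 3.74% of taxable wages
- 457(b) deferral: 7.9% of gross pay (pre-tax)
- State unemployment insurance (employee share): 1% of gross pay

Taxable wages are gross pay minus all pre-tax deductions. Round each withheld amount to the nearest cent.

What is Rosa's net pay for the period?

$880.17

Regular pay: 37 × $25.74 = $952.38
Overtime pay: 7 × $25.74 × 1.5 = $270.27
Gross pay = $952.38 + $270.27 = $1,222.65
Healthcare FSA: $83.33
457(b) deferral: $1,222.65 × 0.079 = $96.59
Pre-tax total = $83.33 + $96.59 = $179.92
Taxable wages = $1,222.65 − $179.92 = $1,042.73
Municipal income tax: $1,042.73 × 0.0374 = $39.00
State withholding: $1,042.73 × 0.03 = $31.28
State unemployment insurance (employee share): $1,222.65 × 0.01 = $12.23
Union dues: $80.05
Total deductions = $83.33 + $96.59 + $39.00 + $31.28 + $12.23 + $80.05 = $342.48
Net pay = $1,222.65 − $342.48 = $880.17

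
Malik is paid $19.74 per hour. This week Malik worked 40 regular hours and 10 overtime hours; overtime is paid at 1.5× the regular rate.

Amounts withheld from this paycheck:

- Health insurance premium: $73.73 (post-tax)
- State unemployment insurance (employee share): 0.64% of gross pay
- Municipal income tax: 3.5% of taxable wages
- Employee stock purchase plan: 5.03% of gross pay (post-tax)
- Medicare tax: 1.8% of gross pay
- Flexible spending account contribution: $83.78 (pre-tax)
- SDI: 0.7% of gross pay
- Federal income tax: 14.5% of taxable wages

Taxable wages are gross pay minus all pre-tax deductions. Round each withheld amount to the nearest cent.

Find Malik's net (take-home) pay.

$659.14

Regular pay: 40 × $19.74 = $789.60
Overtime pay: 10 × $19.74 × 1.5 = $296.10
Gross pay = $789.60 + $296.10 = $1,085.70
Flexible spending account contribution: $83.78
Taxable wages = $1,085.70 − $83.78 = $1,001.92
Municipal income tax: $1,001.92 × 0.035 = $35.07
Federal income tax: $1,001.92 × 0.145 = $145.28
SDI: $1,085.70 × 0.007 = $7.60
State unemployment insurance (employee share): $1,085.70 × 0.0064 = $6.95
Medicare tax: $1,085.70 × 0.018 = $19.54
Employee stock purchase plan: $1,085.70 × 0.0503 = $54.61
Health insurance premium: $73.73
Total deductions = $83.78 + $35.07 + $145.28 + $7.60 + $6.95 + $19.54 + $54.61 + $73.73 = $426.56
Net pay = $1,085.70 − $426.56 = $659.14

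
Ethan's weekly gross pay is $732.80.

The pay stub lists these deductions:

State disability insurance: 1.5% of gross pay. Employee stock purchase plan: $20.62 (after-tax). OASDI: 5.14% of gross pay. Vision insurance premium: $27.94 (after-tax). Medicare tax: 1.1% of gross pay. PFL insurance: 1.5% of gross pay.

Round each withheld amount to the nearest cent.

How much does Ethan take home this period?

Medicare tax: $732.80 × 0.011 = $8.06
State disability insurance: $732.80 × 0.015 = $10.99
OASDI: $732.80 × 0.0514 = $37.67
PFL insurance: $732.80 × 0.015 = $10.99
Vision insurance premium: $27.94
Employee stock purchase plan: $20.62
Total deductions = $8.06 + $10.99 + $37.67 + $10.99 + $27.94 + $20.62 = $116.27
Net pay = $732.80 − $116.27 = $616.53

$616.53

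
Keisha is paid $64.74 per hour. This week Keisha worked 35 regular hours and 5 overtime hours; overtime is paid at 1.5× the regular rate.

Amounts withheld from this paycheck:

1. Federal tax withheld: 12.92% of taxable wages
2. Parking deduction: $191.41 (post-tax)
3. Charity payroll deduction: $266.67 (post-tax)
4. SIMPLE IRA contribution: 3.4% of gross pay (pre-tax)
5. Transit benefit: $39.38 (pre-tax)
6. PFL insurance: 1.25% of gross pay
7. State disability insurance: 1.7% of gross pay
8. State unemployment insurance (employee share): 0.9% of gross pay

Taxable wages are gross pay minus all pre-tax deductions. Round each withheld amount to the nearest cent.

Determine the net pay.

$1716.21

Regular pay: 35 × $64.74 = $2265.90
Overtime pay: 5 × $64.74 × 1.5 = $485.55
Gross pay = $2265.90 + $485.55 = $2751.45
Transit benefit: $39.38
SIMPLE IRA contribution: $2751.45 × 0.034 = $93.55
Pre-tax total = $39.38 + $93.55 = $132.93
Taxable wages = $2751.45 − $132.93 = $2618.52
Federal tax withheld: $2618.52 × 0.1292 = $338.31
PFL insurance: $2751.45 × 0.0125 = $34.39
State unemployment insurance (employee share): $2751.45 × 0.009 = $24.76
State disability insurance: $2751.45 × 0.017 = $46.77
Charity payroll deduction: $266.67
Parking deduction: $191.41
Total deductions = $39.38 + $93.55 + $338.31 + $34.39 + $24.76 + $46.77 + $266.67 + $191.41 = $1035.24
Net pay = $2751.45 − $1035.24 = $1716.21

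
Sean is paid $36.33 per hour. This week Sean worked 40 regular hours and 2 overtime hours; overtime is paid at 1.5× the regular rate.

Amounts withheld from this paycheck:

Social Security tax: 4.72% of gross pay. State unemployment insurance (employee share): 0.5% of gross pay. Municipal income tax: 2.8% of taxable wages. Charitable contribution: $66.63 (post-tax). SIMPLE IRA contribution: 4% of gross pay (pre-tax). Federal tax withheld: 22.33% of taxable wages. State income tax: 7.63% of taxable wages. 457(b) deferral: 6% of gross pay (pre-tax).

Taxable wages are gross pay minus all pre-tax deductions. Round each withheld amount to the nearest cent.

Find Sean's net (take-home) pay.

$797.19

Regular pay: 40 × $36.33 = $1,453.20
Overtime pay: 2 × $36.33 × 1.5 = $108.99
Gross pay = $1,453.20 + $108.99 = $1,562.19
457(b) deferral: $1,562.19 × 0.06 = $93.73
SIMPLE IRA contribution: $1,562.19 × 0.04 = $62.49
Pre-tax total = $93.73 + $62.49 = $156.22
Taxable wages = $1,562.19 − $156.22 = $1,405.97
Municipal income tax: $1,405.97 × 0.028 = $39.37
Federal tax withheld: $1,405.97 × 0.2233 = $313.95
State income tax: $1,405.97 × 0.0763 = $107.28
Social Security tax: $1,562.19 × 0.0472 = $73.74
State unemployment insurance (employee share): $1,562.19 × 0.005 = $7.81
Charitable contribution: $66.63
Total deductions = $93.73 + $62.49 + $39.37 + $313.95 + $107.28 + $73.74 + $7.81 + $66.63 = $765.00
Net pay = $1,562.19 − $765.00 = $797.19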